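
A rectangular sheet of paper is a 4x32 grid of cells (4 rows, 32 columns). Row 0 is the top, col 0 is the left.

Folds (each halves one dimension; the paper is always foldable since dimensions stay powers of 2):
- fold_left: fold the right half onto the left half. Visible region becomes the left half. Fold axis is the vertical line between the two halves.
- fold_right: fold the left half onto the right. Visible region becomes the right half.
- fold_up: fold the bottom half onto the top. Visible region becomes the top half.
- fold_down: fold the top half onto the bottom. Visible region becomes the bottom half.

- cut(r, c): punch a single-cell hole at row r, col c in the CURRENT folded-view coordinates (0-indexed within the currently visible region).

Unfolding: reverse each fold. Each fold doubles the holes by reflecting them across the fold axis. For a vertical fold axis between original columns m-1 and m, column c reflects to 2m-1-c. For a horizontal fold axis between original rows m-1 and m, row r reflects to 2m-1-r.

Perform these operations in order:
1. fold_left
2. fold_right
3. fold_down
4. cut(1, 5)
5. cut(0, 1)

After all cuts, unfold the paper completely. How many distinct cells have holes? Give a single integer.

Answer: 16

Derivation:
Op 1 fold_left: fold axis v@16; visible region now rows[0,4) x cols[0,16) = 4x16
Op 2 fold_right: fold axis v@8; visible region now rows[0,4) x cols[8,16) = 4x8
Op 3 fold_down: fold axis h@2; visible region now rows[2,4) x cols[8,16) = 2x8
Op 4 cut(1, 5): punch at orig (3,13); cuts so far [(3, 13)]; region rows[2,4) x cols[8,16) = 2x8
Op 5 cut(0, 1): punch at orig (2,9); cuts so far [(2, 9), (3, 13)]; region rows[2,4) x cols[8,16) = 2x8
Unfold 1 (reflect across h@2): 4 holes -> [(0, 13), (1, 9), (2, 9), (3, 13)]
Unfold 2 (reflect across v@8): 8 holes -> [(0, 2), (0, 13), (1, 6), (1, 9), (2, 6), (2, 9), (3, 2), (3, 13)]
Unfold 3 (reflect across v@16): 16 holes -> [(0, 2), (0, 13), (0, 18), (0, 29), (1, 6), (1, 9), (1, 22), (1, 25), (2, 6), (2, 9), (2, 22), (2, 25), (3, 2), (3, 13), (3, 18), (3, 29)]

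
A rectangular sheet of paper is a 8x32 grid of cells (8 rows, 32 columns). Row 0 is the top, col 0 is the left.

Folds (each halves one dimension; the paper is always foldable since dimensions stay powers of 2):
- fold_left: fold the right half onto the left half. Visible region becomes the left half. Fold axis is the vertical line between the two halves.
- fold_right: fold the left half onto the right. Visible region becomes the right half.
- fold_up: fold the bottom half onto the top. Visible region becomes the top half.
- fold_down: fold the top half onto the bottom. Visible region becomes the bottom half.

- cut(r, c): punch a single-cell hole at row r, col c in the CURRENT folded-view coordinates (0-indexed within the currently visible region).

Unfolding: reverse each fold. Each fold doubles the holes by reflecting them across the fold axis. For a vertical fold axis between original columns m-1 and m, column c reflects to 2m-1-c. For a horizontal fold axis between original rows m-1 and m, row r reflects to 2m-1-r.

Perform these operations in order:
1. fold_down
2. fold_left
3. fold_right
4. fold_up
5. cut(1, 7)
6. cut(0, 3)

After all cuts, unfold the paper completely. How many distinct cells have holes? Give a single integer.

Op 1 fold_down: fold axis h@4; visible region now rows[4,8) x cols[0,32) = 4x32
Op 2 fold_left: fold axis v@16; visible region now rows[4,8) x cols[0,16) = 4x16
Op 3 fold_right: fold axis v@8; visible region now rows[4,8) x cols[8,16) = 4x8
Op 4 fold_up: fold axis h@6; visible region now rows[4,6) x cols[8,16) = 2x8
Op 5 cut(1, 7): punch at orig (5,15); cuts so far [(5, 15)]; region rows[4,6) x cols[8,16) = 2x8
Op 6 cut(0, 3): punch at orig (4,11); cuts so far [(4, 11), (5, 15)]; region rows[4,6) x cols[8,16) = 2x8
Unfold 1 (reflect across h@6): 4 holes -> [(4, 11), (5, 15), (6, 15), (7, 11)]
Unfold 2 (reflect across v@8): 8 holes -> [(4, 4), (4, 11), (5, 0), (5, 15), (6, 0), (6, 15), (7, 4), (7, 11)]
Unfold 3 (reflect across v@16): 16 holes -> [(4, 4), (4, 11), (4, 20), (4, 27), (5, 0), (5, 15), (5, 16), (5, 31), (6, 0), (6, 15), (6, 16), (6, 31), (7, 4), (7, 11), (7, 20), (7, 27)]
Unfold 4 (reflect across h@4): 32 holes -> [(0, 4), (0, 11), (0, 20), (0, 27), (1, 0), (1, 15), (1, 16), (1, 31), (2, 0), (2, 15), (2, 16), (2, 31), (3, 4), (3, 11), (3, 20), (3, 27), (4, 4), (4, 11), (4, 20), (4, 27), (5, 0), (5, 15), (5, 16), (5, 31), (6, 0), (6, 15), (6, 16), (6, 31), (7, 4), (7, 11), (7, 20), (7, 27)]

Answer: 32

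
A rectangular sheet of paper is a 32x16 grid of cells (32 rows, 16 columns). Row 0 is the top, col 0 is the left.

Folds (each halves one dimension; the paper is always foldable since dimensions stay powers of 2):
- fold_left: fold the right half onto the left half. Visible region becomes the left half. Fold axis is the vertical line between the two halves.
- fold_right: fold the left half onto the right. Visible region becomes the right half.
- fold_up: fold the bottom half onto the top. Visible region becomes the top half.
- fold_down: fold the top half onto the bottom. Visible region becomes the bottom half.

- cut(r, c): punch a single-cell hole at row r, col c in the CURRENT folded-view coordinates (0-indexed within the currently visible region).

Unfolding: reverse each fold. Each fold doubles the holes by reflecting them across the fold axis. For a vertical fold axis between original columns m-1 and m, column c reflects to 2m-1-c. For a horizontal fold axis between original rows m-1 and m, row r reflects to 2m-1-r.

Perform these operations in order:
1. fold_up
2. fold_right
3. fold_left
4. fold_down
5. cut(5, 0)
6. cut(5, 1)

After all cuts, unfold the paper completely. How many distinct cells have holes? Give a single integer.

Answer: 32

Derivation:
Op 1 fold_up: fold axis h@16; visible region now rows[0,16) x cols[0,16) = 16x16
Op 2 fold_right: fold axis v@8; visible region now rows[0,16) x cols[8,16) = 16x8
Op 3 fold_left: fold axis v@12; visible region now rows[0,16) x cols[8,12) = 16x4
Op 4 fold_down: fold axis h@8; visible region now rows[8,16) x cols[8,12) = 8x4
Op 5 cut(5, 0): punch at orig (13,8); cuts so far [(13, 8)]; region rows[8,16) x cols[8,12) = 8x4
Op 6 cut(5, 1): punch at orig (13,9); cuts so far [(13, 8), (13, 9)]; region rows[8,16) x cols[8,12) = 8x4
Unfold 1 (reflect across h@8): 4 holes -> [(2, 8), (2, 9), (13, 8), (13, 9)]
Unfold 2 (reflect across v@12): 8 holes -> [(2, 8), (2, 9), (2, 14), (2, 15), (13, 8), (13, 9), (13, 14), (13, 15)]
Unfold 3 (reflect across v@8): 16 holes -> [(2, 0), (2, 1), (2, 6), (2, 7), (2, 8), (2, 9), (2, 14), (2, 15), (13, 0), (13, 1), (13, 6), (13, 7), (13, 8), (13, 9), (13, 14), (13, 15)]
Unfold 4 (reflect across h@16): 32 holes -> [(2, 0), (2, 1), (2, 6), (2, 7), (2, 8), (2, 9), (2, 14), (2, 15), (13, 0), (13, 1), (13, 6), (13, 7), (13, 8), (13, 9), (13, 14), (13, 15), (18, 0), (18, 1), (18, 6), (18, 7), (18, 8), (18, 9), (18, 14), (18, 15), (29, 0), (29, 1), (29, 6), (29, 7), (29, 8), (29, 9), (29, 14), (29, 15)]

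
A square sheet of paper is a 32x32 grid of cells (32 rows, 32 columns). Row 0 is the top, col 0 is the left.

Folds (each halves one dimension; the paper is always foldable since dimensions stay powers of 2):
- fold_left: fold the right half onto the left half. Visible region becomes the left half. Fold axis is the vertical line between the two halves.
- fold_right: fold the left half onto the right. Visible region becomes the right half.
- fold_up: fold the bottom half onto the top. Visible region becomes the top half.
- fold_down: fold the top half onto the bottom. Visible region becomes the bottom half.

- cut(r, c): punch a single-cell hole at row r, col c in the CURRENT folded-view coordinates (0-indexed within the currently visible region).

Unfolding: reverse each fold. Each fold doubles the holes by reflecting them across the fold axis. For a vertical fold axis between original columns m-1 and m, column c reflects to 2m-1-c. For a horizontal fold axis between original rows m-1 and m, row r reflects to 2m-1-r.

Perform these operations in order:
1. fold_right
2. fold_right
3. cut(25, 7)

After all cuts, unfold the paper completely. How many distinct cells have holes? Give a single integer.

Op 1 fold_right: fold axis v@16; visible region now rows[0,32) x cols[16,32) = 32x16
Op 2 fold_right: fold axis v@24; visible region now rows[0,32) x cols[24,32) = 32x8
Op 3 cut(25, 7): punch at orig (25,31); cuts so far [(25, 31)]; region rows[0,32) x cols[24,32) = 32x8
Unfold 1 (reflect across v@24): 2 holes -> [(25, 16), (25, 31)]
Unfold 2 (reflect across v@16): 4 holes -> [(25, 0), (25, 15), (25, 16), (25, 31)]

Answer: 4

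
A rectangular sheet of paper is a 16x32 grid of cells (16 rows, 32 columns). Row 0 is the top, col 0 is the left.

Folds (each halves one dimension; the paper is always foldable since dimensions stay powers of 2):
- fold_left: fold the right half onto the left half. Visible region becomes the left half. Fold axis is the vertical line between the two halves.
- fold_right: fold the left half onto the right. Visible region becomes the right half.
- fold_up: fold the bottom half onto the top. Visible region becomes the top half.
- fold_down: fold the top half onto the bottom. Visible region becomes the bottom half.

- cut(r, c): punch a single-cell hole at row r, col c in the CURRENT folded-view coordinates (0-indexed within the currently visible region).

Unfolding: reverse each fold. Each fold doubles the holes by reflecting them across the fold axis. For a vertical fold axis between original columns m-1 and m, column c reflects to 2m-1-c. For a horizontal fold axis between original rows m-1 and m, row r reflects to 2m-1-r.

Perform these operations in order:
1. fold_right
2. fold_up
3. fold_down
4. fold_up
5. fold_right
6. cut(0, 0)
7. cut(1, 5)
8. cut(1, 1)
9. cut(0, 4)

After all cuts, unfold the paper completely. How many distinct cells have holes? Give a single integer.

Answer: 128

Derivation:
Op 1 fold_right: fold axis v@16; visible region now rows[0,16) x cols[16,32) = 16x16
Op 2 fold_up: fold axis h@8; visible region now rows[0,8) x cols[16,32) = 8x16
Op 3 fold_down: fold axis h@4; visible region now rows[4,8) x cols[16,32) = 4x16
Op 4 fold_up: fold axis h@6; visible region now rows[4,6) x cols[16,32) = 2x16
Op 5 fold_right: fold axis v@24; visible region now rows[4,6) x cols[24,32) = 2x8
Op 6 cut(0, 0): punch at orig (4,24); cuts so far [(4, 24)]; region rows[4,6) x cols[24,32) = 2x8
Op 7 cut(1, 5): punch at orig (5,29); cuts so far [(4, 24), (5, 29)]; region rows[4,6) x cols[24,32) = 2x8
Op 8 cut(1, 1): punch at orig (5,25); cuts so far [(4, 24), (5, 25), (5, 29)]; region rows[4,6) x cols[24,32) = 2x8
Op 9 cut(0, 4): punch at orig (4,28); cuts so far [(4, 24), (4, 28), (5, 25), (5, 29)]; region rows[4,6) x cols[24,32) = 2x8
Unfold 1 (reflect across v@24): 8 holes -> [(4, 19), (4, 23), (4, 24), (4, 28), (5, 18), (5, 22), (5, 25), (5, 29)]
Unfold 2 (reflect across h@6): 16 holes -> [(4, 19), (4, 23), (4, 24), (4, 28), (5, 18), (5, 22), (5, 25), (5, 29), (6, 18), (6, 22), (6, 25), (6, 29), (7, 19), (7, 23), (7, 24), (7, 28)]
Unfold 3 (reflect across h@4): 32 holes -> [(0, 19), (0, 23), (0, 24), (0, 28), (1, 18), (1, 22), (1, 25), (1, 29), (2, 18), (2, 22), (2, 25), (2, 29), (3, 19), (3, 23), (3, 24), (3, 28), (4, 19), (4, 23), (4, 24), (4, 28), (5, 18), (5, 22), (5, 25), (5, 29), (6, 18), (6, 22), (6, 25), (6, 29), (7, 19), (7, 23), (7, 24), (7, 28)]
Unfold 4 (reflect across h@8): 64 holes -> [(0, 19), (0, 23), (0, 24), (0, 28), (1, 18), (1, 22), (1, 25), (1, 29), (2, 18), (2, 22), (2, 25), (2, 29), (3, 19), (3, 23), (3, 24), (3, 28), (4, 19), (4, 23), (4, 24), (4, 28), (5, 18), (5, 22), (5, 25), (5, 29), (6, 18), (6, 22), (6, 25), (6, 29), (7, 19), (7, 23), (7, 24), (7, 28), (8, 19), (8, 23), (8, 24), (8, 28), (9, 18), (9, 22), (9, 25), (9, 29), (10, 18), (10, 22), (10, 25), (10, 29), (11, 19), (11, 23), (11, 24), (11, 28), (12, 19), (12, 23), (12, 24), (12, 28), (13, 18), (13, 22), (13, 25), (13, 29), (14, 18), (14, 22), (14, 25), (14, 29), (15, 19), (15, 23), (15, 24), (15, 28)]
Unfold 5 (reflect across v@16): 128 holes -> [(0, 3), (0, 7), (0, 8), (0, 12), (0, 19), (0, 23), (0, 24), (0, 28), (1, 2), (1, 6), (1, 9), (1, 13), (1, 18), (1, 22), (1, 25), (1, 29), (2, 2), (2, 6), (2, 9), (2, 13), (2, 18), (2, 22), (2, 25), (2, 29), (3, 3), (3, 7), (3, 8), (3, 12), (3, 19), (3, 23), (3, 24), (3, 28), (4, 3), (4, 7), (4, 8), (4, 12), (4, 19), (4, 23), (4, 24), (4, 28), (5, 2), (5, 6), (5, 9), (5, 13), (5, 18), (5, 22), (5, 25), (5, 29), (6, 2), (6, 6), (6, 9), (6, 13), (6, 18), (6, 22), (6, 25), (6, 29), (7, 3), (7, 7), (7, 8), (7, 12), (7, 19), (7, 23), (7, 24), (7, 28), (8, 3), (8, 7), (8, 8), (8, 12), (8, 19), (8, 23), (8, 24), (8, 28), (9, 2), (9, 6), (9, 9), (9, 13), (9, 18), (9, 22), (9, 25), (9, 29), (10, 2), (10, 6), (10, 9), (10, 13), (10, 18), (10, 22), (10, 25), (10, 29), (11, 3), (11, 7), (11, 8), (11, 12), (11, 19), (11, 23), (11, 24), (11, 28), (12, 3), (12, 7), (12, 8), (12, 12), (12, 19), (12, 23), (12, 24), (12, 28), (13, 2), (13, 6), (13, 9), (13, 13), (13, 18), (13, 22), (13, 25), (13, 29), (14, 2), (14, 6), (14, 9), (14, 13), (14, 18), (14, 22), (14, 25), (14, 29), (15, 3), (15, 7), (15, 8), (15, 12), (15, 19), (15, 23), (15, 24), (15, 28)]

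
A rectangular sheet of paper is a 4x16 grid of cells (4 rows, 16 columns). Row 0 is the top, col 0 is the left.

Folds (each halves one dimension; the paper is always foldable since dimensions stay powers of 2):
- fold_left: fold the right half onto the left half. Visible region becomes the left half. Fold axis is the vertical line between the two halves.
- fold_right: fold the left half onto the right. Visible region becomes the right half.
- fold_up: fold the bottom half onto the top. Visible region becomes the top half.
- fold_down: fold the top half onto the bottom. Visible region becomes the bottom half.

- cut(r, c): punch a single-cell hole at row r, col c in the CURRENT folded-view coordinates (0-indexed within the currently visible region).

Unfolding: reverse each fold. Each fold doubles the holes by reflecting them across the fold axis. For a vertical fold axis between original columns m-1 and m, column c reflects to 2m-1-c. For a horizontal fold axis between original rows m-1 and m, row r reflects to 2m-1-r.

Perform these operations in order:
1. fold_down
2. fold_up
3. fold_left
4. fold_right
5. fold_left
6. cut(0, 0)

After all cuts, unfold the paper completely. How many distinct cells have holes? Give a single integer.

Op 1 fold_down: fold axis h@2; visible region now rows[2,4) x cols[0,16) = 2x16
Op 2 fold_up: fold axis h@3; visible region now rows[2,3) x cols[0,16) = 1x16
Op 3 fold_left: fold axis v@8; visible region now rows[2,3) x cols[0,8) = 1x8
Op 4 fold_right: fold axis v@4; visible region now rows[2,3) x cols[4,8) = 1x4
Op 5 fold_left: fold axis v@6; visible region now rows[2,3) x cols[4,6) = 1x2
Op 6 cut(0, 0): punch at orig (2,4); cuts so far [(2, 4)]; region rows[2,3) x cols[4,6) = 1x2
Unfold 1 (reflect across v@6): 2 holes -> [(2, 4), (2, 7)]
Unfold 2 (reflect across v@4): 4 holes -> [(2, 0), (2, 3), (2, 4), (2, 7)]
Unfold 3 (reflect across v@8): 8 holes -> [(2, 0), (2, 3), (2, 4), (2, 7), (2, 8), (2, 11), (2, 12), (2, 15)]
Unfold 4 (reflect across h@3): 16 holes -> [(2, 0), (2, 3), (2, 4), (2, 7), (2, 8), (2, 11), (2, 12), (2, 15), (3, 0), (3, 3), (3, 4), (3, 7), (3, 8), (3, 11), (3, 12), (3, 15)]
Unfold 5 (reflect across h@2): 32 holes -> [(0, 0), (0, 3), (0, 4), (0, 7), (0, 8), (0, 11), (0, 12), (0, 15), (1, 0), (1, 3), (1, 4), (1, 7), (1, 8), (1, 11), (1, 12), (1, 15), (2, 0), (2, 3), (2, 4), (2, 7), (2, 8), (2, 11), (2, 12), (2, 15), (3, 0), (3, 3), (3, 4), (3, 7), (3, 8), (3, 11), (3, 12), (3, 15)]

Answer: 32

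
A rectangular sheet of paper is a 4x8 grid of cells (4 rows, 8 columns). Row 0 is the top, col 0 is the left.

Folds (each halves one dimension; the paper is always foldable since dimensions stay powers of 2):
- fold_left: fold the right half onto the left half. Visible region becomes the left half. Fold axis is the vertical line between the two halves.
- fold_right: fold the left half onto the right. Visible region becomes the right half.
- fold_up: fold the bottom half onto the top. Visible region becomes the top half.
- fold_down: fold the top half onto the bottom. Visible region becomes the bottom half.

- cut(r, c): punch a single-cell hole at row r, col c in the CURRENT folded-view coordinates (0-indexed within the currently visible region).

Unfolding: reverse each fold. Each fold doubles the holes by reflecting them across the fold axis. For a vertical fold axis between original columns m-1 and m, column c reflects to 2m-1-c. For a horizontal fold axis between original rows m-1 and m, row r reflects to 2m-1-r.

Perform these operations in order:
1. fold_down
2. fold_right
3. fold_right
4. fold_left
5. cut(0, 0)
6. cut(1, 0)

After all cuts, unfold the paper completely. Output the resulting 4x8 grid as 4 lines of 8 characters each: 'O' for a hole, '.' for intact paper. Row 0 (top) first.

Op 1 fold_down: fold axis h@2; visible region now rows[2,4) x cols[0,8) = 2x8
Op 2 fold_right: fold axis v@4; visible region now rows[2,4) x cols[4,8) = 2x4
Op 3 fold_right: fold axis v@6; visible region now rows[2,4) x cols[6,8) = 2x2
Op 4 fold_left: fold axis v@7; visible region now rows[2,4) x cols[6,7) = 2x1
Op 5 cut(0, 0): punch at orig (2,6); cuts so far [(2, 6)]; region rows[2,4) x cols[6,7) = 2x1
Op 6 cut(1, 0): punch at orig (3,6); cuts so far [(2, 6), (3, 6)]; region rows[2,4) x cols[6,7) = 2x1
Unfold 1 (reflect across v@7): 4 holes -> [(2, 6), (2, 7), (3, 6), (3, 7)]
Unfold 2 (reflect across v@6): 8 holes -> [(2, 4), (2, 5), (2, 6), (2, 7), (3, 4), (3, 5), (3, 6), (3, 7)]
Unfold 3 (reflect across v@4): 16 holes -> [(2, 0), (2, 1), (2, 2), (2, 3), (2, 4), (2, 5), (2, 6), (2, 7), (3, 0), (3, 1), (3, 2), (3, 3), (3, 4), (3, 5), (3, 6), (3, 7)]
Unfold 4 (reflect across h@2): 32 holes -> [(0, 0), (0, 1), (0, 2), (0, 3), (0, 4), (0, 5), (0, 6), (0, 7), (1, 0), (1, 1), (1, 2), (1, 3), (1, 4), (1, 5), (1, 6), (1, 7), (2, 0), (2, 1), (2, 2), (2, 3), (2, 4), (2, 5), (2, 6), (2, 7), (3, 0), (3, 1), (3, 2), (3, 3), (3, 4), (3, 5), (3, 6), (3, 7)]

Answer: OOOOOOOO
OOOOOOOO
OOOOOOOO
OOOOOOOO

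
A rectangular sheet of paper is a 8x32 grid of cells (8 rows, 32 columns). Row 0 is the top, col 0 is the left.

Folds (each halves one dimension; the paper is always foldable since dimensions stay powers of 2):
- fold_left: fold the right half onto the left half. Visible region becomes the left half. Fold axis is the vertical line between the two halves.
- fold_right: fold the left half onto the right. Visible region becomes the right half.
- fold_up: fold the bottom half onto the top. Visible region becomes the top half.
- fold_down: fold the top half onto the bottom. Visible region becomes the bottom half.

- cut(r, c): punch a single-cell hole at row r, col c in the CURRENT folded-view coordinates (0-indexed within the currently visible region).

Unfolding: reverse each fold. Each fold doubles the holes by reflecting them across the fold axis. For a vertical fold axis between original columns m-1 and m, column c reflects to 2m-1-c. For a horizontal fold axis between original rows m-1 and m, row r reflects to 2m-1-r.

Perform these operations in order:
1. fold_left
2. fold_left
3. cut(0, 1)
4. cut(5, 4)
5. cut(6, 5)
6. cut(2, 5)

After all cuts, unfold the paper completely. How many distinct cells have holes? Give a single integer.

Answer: 16

Derivation:
Op 1 fold_left: fold axis v@16; visible region now rows[0,8) x cols[0,16) = 8x16
Op 2 fold_left: fold axis v@8; visible region now rows[0,8) x cols[0,8) = 8x8
Op 3 cut(0, 1): punch at orig (0,1); cuts so far [(0, 1)]; region rows[0,8) x cols[0,8) = 8x8
Op 4 cut(5, 4): punch at orig (5,4); cuts so far [(0, 1), (5, 4)]; region rows[0,8) x cols[0,8) = 8x8
Op 5 cut(6, 5): punch at orig (6,5); cuts so far [(0, 1), (5, 4), (6, 5)]; region rows[0,8) x cols[0,8) = 8x8
Op 6 cut(2, 5): punch at orig (2,5); cuts so far [(0, 1), (2, 5), (5, 4), (6, 5)]; region rows[0,8) x cols[0,8) = 8x8
Unfold 1 (reflect across v@8): 8 holes -> [(0, 1), (0, 14), (2, 5), (2, 10), (5, 4), (5, 11), (6, 5), (6, 10)]
Unfold 2 (reflect across v@16): 16 holes -> [(0, 1), (0, 14), (0, 17), (0, 30), (2, 5), (2, 10), (2, 21), (2, 26), (5, 4), (5, 11), (5, 20), (5, 27), (6, 5), (6, 10), (6, 21), (6, 26)]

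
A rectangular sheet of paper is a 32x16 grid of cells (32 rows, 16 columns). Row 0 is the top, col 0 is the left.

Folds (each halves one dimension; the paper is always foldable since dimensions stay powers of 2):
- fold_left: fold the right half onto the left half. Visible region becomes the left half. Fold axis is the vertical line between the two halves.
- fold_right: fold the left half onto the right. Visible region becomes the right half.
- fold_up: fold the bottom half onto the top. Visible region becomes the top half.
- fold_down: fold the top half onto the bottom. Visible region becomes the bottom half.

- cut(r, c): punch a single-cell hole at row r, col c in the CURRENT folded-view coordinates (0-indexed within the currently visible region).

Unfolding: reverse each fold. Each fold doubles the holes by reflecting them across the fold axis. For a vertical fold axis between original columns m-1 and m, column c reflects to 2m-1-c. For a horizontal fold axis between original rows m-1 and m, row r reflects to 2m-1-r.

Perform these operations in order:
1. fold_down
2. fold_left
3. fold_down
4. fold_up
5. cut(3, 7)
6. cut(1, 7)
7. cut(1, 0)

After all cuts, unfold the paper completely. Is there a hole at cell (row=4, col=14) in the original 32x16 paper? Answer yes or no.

Answer: no

Derivation:
Op 1 fold_down: fold axis h@16; visible region now rows[16,32) x cols[0,16) = 16x16
Op 2 fold_left: fold axis v@8; visible region now rows[16,32) x cols[0,8) = 16x8
Op 3 fold_down: fold axis h@24; visible region now rows[24,32) x cols[0,8) = 8x8
Op 4 fold_up: fold axis h@28; visible region now rows[24,28) x cols[0,8) = 4x8
Op 5 cut(3, 7): punch at orig (27,7); cuts so far [(27, 7)]; region rows[24,28) x cols[0,8) = 4x8
Op 6 cut(1, 7): punch at orig (25,7); cuts so far [(25, 7), (27, 7)]; region rows[24,28) x cols[0,8) = 4x8
Op 7 cut(1, 0): punch at orig (25,0); cuts so far [(25, 0), (25, 7), (27, 7)]; region rows[24,28) x cols[0,8) = 4x8
Unfold 1 (reflect across h@28): 6 holes -> [(25, 0), (25, 7), (27, 7), (28, 7), (30, 0), (30, 7)]
Unfold 2 (reflect across h@24): 12 holes -> [(17, 0), (17, 7), (19, 7), (20, 7), (22, 0), (22, 7), (25, 0), (25, 7), (27, 7), (28, 7), (30, 0), (30, 7)]
Unfold 3 (reflect across v@8): 24 holes -> [(17, 0), (17, 7), (17, 8), (17, 15), (19, 7), (19, 8), (20, 7), (20, 8), (22, 0), (22, 7), (22, 8), (22, 15), (25, 0), (25, 7), (25, 8), (25, 15), (27, 7), (27, 8), (28, 7), (28, 8), (30, 0), (30, 7), (30, 8), (30, 15)]
Unfold 4 (reflect across h@16): 48 holes -> [(1, 0), (1, 7), (1, 8), (1, 15), (3, 7), (3, 8), (4, 7), (4, 8), (6, 0), (6, 7), (6, 8), (6, 15), (9, 0), (9, 7), (9, 8), (9, 15), (11, 7), (11, 8), (12, 7), (12, 8), (14, 0), (14, 7), (14, 8), (14, 15), (17, 0), (17, 7), (17, 8), (17, 15), (19, 7), (19, 8), (20, 7), (20, 8), (22, 0), (22, 7), (22, 8), (22, 15), (25, 0), (25, 7), (25, 8), (25, 15), (27, 7), (27, 8), (28, 7), (28, 8), (30, 0), (30, 7), (30, 8), (30, 15)]
Holes: [(1, 0), (1, 7), (1, 8), (1, 15), (3, 7), (3, 8), (4, 7), (4, 8), (6, 0), (6, 7), (6, 8), (6, 15), (9, 0), (9, 7), (9, 8), (9, 15), (11, 7), (11, 8), (12, 7), (12, 8), (14, 0), (14, 7), (14, 8), (14, 15), (17, 0), (17, 7), (17, 8), (17, 15), (19, 7), (19, 8), (20, 7), (20, 8), (22, 0), (22, 7), (22, 8), (22, 15), (25, 0), (25, 7), (25, 8), (25, 15), (27, 7), (27, 8), (28, 7), (28, 8), (30, 0), (30, 7), (30, 8), (30, 15)]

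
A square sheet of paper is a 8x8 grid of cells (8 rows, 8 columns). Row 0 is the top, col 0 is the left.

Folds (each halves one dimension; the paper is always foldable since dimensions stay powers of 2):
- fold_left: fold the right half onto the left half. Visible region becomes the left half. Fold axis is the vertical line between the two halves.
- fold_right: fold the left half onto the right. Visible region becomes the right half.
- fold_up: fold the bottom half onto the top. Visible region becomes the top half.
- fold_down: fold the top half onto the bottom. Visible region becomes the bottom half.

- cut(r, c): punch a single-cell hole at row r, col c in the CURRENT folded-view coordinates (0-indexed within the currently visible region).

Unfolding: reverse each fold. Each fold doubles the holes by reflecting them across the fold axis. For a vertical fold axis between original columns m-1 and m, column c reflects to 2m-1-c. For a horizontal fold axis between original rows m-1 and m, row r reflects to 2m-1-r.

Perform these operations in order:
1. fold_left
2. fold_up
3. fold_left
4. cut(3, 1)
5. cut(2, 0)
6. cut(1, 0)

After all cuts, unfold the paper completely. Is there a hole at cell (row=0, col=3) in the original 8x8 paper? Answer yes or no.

Answer: no

Derivation:
Op 1 fold_left: fold axis v@4; visible region now rows[0,8) x cols[0,4) = 8x4
Op 2 fold_up: fold axis h@4; visible region now rows[0,4) x cols[0,4) = 4x4
Op 3 fold_left: fold axis v@2; visible region now rows[0,4) x cols[0,2) = 4x2
Op 4 cut(3, 1): punch at orig (3,1); cuts so far [(3, 1)]; region rows[0,4) x cols[0,2) = 4x2
Op 5 cut(2, 0): punch at orig (2,0); cuts so far [(2, 0), (3, 1)]; region rows[0,4) x cols[0,2) = 4x2
Op 6 cut(1, 0): punch at orig (1,0); cuts so far [(1, 0), (2, 0), (3, 1)]; region rows[0,4) x cols[0,2) = 4x2
Unfold 1 (reflect across v@2): 6 holes -> [(1, 0), (1, 3), (2, 0), (2, 3), (3, 1), (3, 2)]
Unfold 2 (reflect across h@4): 12 holes -> [(1, 0), (1, 3), (2, 0), (2, 3), (3, 1), (3, 2), (4, 1), (4, 2), (5, 0), (5, 3), (6, 0), (6, 3)]
Unfold 3 (reflect across v@4): 24 holes -> [(1, 0), (1, 3), (1, 4), (1, 7), (2, 0), (2, 3), (2, 4), (2, 7), (3, 1), (3, 2), (3, 5), (3, 6), (4, 1), (4, 2), (4, 5), (4, 6), (5, 0), (5, 3), (5, 4), (5, 7), (6, 0), (6, 3), (6, 4), (6, 7)]
Holes: [(1, 0), (1, 3), (1, 4), (1, 7), (2, 0), (2, 3), (2, 4), (2, 7), (3, 1), (3, 2), (3, 5), (3, 6), (4, 1), (4, 2), (4, 5), (4, 6), (5, 0), (5, 3), (5, 4), (5, 7), (6, 0), (6, 3), (6, 4), (6, 7)]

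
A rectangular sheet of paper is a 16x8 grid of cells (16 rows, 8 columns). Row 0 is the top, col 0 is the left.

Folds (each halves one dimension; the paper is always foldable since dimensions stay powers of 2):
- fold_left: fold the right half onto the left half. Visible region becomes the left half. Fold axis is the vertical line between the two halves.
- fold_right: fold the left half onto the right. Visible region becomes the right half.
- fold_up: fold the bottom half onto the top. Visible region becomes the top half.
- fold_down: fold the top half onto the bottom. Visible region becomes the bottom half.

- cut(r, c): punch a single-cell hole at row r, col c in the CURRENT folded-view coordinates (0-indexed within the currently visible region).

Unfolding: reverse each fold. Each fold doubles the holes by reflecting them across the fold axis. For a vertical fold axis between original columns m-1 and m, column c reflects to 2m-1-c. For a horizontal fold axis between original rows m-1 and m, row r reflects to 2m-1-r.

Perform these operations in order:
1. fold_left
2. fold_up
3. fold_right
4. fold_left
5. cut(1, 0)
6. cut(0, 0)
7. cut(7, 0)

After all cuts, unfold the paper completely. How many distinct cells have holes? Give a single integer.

Answer: 48

Derivation:
Op 1 fold_left: fold axis v@4; visible region now rows[0,16) x cols[0,4) = 16x4
Op 2 fold_up: fold axis h@8; visible region now rows[0,8) x cols[0,4) = 8x4
Op 3 fold_right: fold axis v@2; visible region now rows[0,8) x cols[2,4) = 8x2
Op 4 fold_left: fold axis v@3; visible region now rows[0,8) x cols[2,3) = 8x1
Op 5 cut(1, 0): punch at orig (1,2); cuts so far [(1, 2)]; region rows[0,8) x cols[2,3) = 8x1
Op 6 cut(0, 0): punch at orig (0,2); cuts so far [(0, 2), (1, 2)]; region rows[0,8) x cols[2,3) = 8x1
Op 7 cut(7, 0): punch at orig (7,2); cuts so far [(0, 2), (1, 2), (7, 2)]; region rows[0,8) x cols[2,3) = 8x1
Unfold 1 (reflect across v@3): 6 holes -> [(0, 2), (0, 3), (1, 2), (1, 3), (7, 2), (7, 3)]
Unfold 2 (reflect across v@2): 12 holes -> [(0, 0), (0, 1), (0, 2), (0, 3), (1, 0), (1, 1), (1, 2), (1, 3), (7, 0), (7, 1), (7, 2), (7, 3)]
Unfold 3 (reflect across h@8): 24 holes -> [(0, 0), (0, 1), (0, 2), (0, 3), (1, 0), (1, 1), (1, 2), (1, 3), (7, 0), (7, 1), (7, 2), (7, 3), (8, 0), (8, 1), (8, 2), (8, 3), (14, 0), (14, 1), (14, 2), (14, 3), (15, 0), (15, 1), (15, 2), (15, 3)]
Unfold 4 (reflect across v@4): 48 holes -> [(0, 0), (0, 1), (0, 2), (0, 3), (0, 4), (0, 5), (0, 6), (0, 7), (1, 0), (1, 1), (1, 2), (1, 3), (1, 4), (1, 5), (1, 6), (1, 7), (7, 0), (7, 1), (7, 2), (7, 3), (7, 4), (7, 5), (7, 6), (7, 7), (8, 0), (8, 1), (8, 2), (8, 3), (8, 4), (8, 5), (8, 6), (8, 7), (14, 0), (14, 1), (14, 2), (14, 3), (14, 4), (14, 5), (14, 6), (14, 7), (15, 0), (15, 1), (15, 2), (15, 3), (15, 4), (15, 5), (15, 6), (15, 7)]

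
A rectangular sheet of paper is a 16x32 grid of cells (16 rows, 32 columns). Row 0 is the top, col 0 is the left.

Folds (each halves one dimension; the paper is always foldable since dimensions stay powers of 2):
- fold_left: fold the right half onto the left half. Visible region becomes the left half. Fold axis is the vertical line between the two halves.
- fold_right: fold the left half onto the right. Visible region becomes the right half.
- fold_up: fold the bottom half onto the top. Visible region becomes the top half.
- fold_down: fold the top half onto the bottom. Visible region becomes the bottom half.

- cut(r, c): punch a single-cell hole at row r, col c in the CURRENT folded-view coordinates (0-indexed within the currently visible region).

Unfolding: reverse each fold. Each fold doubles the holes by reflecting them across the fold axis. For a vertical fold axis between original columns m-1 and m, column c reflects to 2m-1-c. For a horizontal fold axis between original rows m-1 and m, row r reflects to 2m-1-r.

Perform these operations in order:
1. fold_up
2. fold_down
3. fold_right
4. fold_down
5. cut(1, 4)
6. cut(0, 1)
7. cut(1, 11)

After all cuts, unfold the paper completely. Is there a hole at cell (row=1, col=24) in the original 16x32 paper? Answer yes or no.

Answer: no

Derivation:
Op 1 fold_up: fold axis h@8; visible region now rows[0,8) x cols[0,32) = 8x32
Op 2 fold_down: fold axis h@4; visible region now rows[4,8) x cols[0,32) = 4x32
Op 3 fold_right: fold axis v@16; visible region now rows[4,8) x cols[16,32) = 4x16
Op 4 fold_down: fold axis h@6; visible region now rows[6,8) x cols[16,32) = 2x16
Op 5 cut(1, 4): punch at orig (7,20); cuts so far [(7, 20)]; region rows[6,8) x cols[16,32) = 2x16
Op 6 cut(0, 1): punch at orig (6,17); cuts so far [(6, 17), (7, 20)]; region rows[6,8) x cols[16,32) = 2x16
Op 7 cut(1, 11): punch at orig (7,27); cuts so far [(6, 17), (7, 20), (7, 27)]; region rows[6,8) x cols[16,32) = 2x16
Unfold 1 (reflect across h@6): 6 holes -> [(4, 20), (4, 27), (5, 17), (6, 17), (7, 20), (7, 27)]
Unfold 2 (reflect across v@16): 12 holes -> [(4, 4), (4, 11), (4, 20), (4, 27), (5, 14), (5, 17), (6, 14), (6, 17), (7, 4), (7, 11), (7, 20), (7, 27)]
Unfold 3 (reflect across h@4): 24 holes -> [(0, 4), (0, 11), (0, 20), (0, 27), (1, 14), (1, 17), (2, 14), (2, 17), (3, 4), (3, 11), (3, 20), (3, 27), (4, 4), (4, 11), (4, 20), (4, 27), (5, 14), (5, 17), (6, 14), (6, 17), (7, 4), (7, 11), (7, 20), (7, 27)]
Unfold 4 (reflect across h@8): 48 holes -> [(0, 4), (0, 11), (0, 20), (0, 27), (1, 14), (1, 17), (2, 14), (2, 17), (3, 4), (3, 11), (3, 20), (3, 27), (4, 4), (4, 11), (4, 20), (4, 27), (5, 14), (5, 17), (6, 14), (6, 17), (7, 4), (7, 11), (7, 20), (7, 27), (8, 4), (8, 11), (8, 20), (8, 27), (9, 14), (9, 17), (10, 14), (10, 17), (11, 4), (11, 11), (11, 20), (11, 27), (12, 4), (12, 11), (12, 20), (12, 27), (13, 14), (13, 17), (14, 14), (14, 17), (15, 4), (15, 11), (15, 20), (15, 27)]
Holes: [(0, 4), (0, 11), (0, 20), (0, 27), (1, 14), (1, 17), (2, 14), (2, 17), (3, 4), (3, 11), (3, 20), (3, 27), (4, 4), (4, 11), (4, 20), (4, 27), (5, 14), (5, 17), (6, 14), (6, 17), (7, 4), (7, 11), (7, 20), (7, 27), (8, 4), (8, 11), (8, 20), (8, 27), (9, 14), (9, 17), (10, 14), (10, 17), (11, 4), (11, 11), (11, 20), (11, 27), (12, 4), (12, 11), (12, 20), (12, 27), (13, 14), (13, 17), (14, 14), (14, 17), (15, 4), (15, 11), (15, 20), (15, 27)]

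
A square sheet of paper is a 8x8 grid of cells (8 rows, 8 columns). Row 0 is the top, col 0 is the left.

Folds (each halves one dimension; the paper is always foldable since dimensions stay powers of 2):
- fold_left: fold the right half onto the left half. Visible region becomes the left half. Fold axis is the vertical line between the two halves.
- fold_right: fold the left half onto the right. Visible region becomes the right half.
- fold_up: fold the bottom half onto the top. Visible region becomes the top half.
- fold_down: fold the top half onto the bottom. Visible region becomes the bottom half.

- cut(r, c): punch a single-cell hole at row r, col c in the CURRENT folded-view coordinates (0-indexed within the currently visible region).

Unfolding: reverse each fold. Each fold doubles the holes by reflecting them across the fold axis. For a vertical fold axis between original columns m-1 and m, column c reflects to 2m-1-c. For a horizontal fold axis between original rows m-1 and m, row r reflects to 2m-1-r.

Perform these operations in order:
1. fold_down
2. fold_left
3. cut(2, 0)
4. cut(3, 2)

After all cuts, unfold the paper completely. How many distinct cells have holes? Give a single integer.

Answer: 8

Derivation:
Op 1 fold_down: fold axis h@4; visible region now rows[4,8) x cols[0,8) = 4x8
Op 2 fold_left: fold axis v@4; visible region now rows[4,8) x cols[0,4) = 4x4
Op 3 cut(2, 0): punch at orig (6,0); cuts so far [(6, 0)]; region rows[4,8) x cols[0,4) = 4x4
Op 4 cut(3, 2): punch at orig (7,2); cuts so far [(6, 0), (7, 2)]; region rows[4,8) x cols[0,4) = 4x4
Unfold 1 (reflect across v@4): 4 holes -> [(6, 0), (6, 7), (7, 2), (7, 5)]
Unfold 2 (reflect across h@4): 8 holes -> [(0, 2), (0, 5), (1, 0), (1, 7), (6, 0), (6, 7), (7, 2), (7, 5)]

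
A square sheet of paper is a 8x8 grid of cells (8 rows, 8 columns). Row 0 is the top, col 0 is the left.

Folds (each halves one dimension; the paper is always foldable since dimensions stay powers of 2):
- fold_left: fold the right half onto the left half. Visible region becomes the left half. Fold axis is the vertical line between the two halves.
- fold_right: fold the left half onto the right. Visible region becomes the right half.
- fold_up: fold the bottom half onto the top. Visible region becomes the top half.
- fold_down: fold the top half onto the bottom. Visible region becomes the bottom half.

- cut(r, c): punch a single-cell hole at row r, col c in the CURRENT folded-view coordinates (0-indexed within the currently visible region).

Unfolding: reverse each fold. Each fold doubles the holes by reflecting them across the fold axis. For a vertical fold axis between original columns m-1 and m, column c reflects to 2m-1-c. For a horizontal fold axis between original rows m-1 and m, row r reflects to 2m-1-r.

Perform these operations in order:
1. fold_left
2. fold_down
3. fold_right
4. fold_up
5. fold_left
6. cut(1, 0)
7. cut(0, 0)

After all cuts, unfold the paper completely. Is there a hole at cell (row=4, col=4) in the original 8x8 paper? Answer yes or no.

Answer: yes

Derivation:
Op 1 fold_left: fold axis v@4; visible region now rows[0,8) x cols[0,4) = 8x4
Op 2 fold_down: fold axis h@4; visible region now rows[4,8) x cols[0,4) = 4x4
Op 3 fold_right: fold axis v@2; visible region now rows[4,8) x cols[2,4) = 4x2
Op 4 fold_up: fold axis h@6; visible region now rows[4,6) x cols[2,4) = 2x2
Op 5 fold_left: fold axis v@3; visible region now rows[4,6) x cols[2,3) = 2x1
Op 6 cut(1, 0): punch at orig (5,2); cuts so far [(5, 2)]; region rows[4,6) x cols[2,3) = 2x1
Op 7 cut(0, 0): punch at orig (4,2); cuts so far [(4, 2), (5, 2)]; region rows[4,6) x cols[2,3) = 2x1
Unfold 1 (reflect across v@3): 4 holes -> [(4, 2), (4, 3), (5, 2), (5, 3)]
Unfold 2 (reflect across h@6): 8 holes -> [(4, 2), (4, 3), (5, 2), (5, 3), (6, 2), (6, 3), (7, 2), (7, 3)]
Unfold 3 (reflect across v@2): 16 holes -> [(4, 0), (4, 1), (4, 2), (4, 3), (5, 0), (5, 1), (5, 2), (5, 3), (6, 0), (6, 1), (6, 2), (6, 3), (7, 0), (7, 1), (7, 2), (7, 3)]
Unfold 4 (reflect across h@4): 32 holes -> [(0, 0), (0, 1), (0, 2), (0, 3), (1, 0), (1, 1), (1, 2), (1, 3), (2, 0), (2, 1), (2, 2), (2, 3), (3, 0), (3, 1), (3, 2), (3, 3), (4, 0), (4, 1), (4, 2), (4, 3), (5, 0), (5, 1), (5, 2), (5, 3), (6, 0), (6, 1), (6, 2), (6, 3), (7, 0), (7, 1), (7, 2), (7, 3)]
Unfold 5 (reflect across v@4): 64 holes -> [(0, 0), (0, 1), (0, 2), (0, 3), (0, 4), (0, 5), (0, 6), (0, 7), (1, 0), (1, 1), (1, 2), (1, 3), (1, 4), (1, 5), (1, 6), (1, 7), (2, 0), (2, 1), (2, 2), (2, 3), (2, 4), (2, 5), (2, 6), (2, 7), (3, 0), (3, 1), (3, 2), (3, 3), (3, 4), (3, 5), (3, 6), (3, 7), (4, 0), (4, 1), (4, 2), (4, 3), (4, 4), (4, 5), (4, 6), (4, 7), (5, 0), (5, 1), (5, 2), (5, 3), (5, 4), (5, 5), (5, 6), (5, 7), (6, 0), (6, 1), (6, 2), (6, 3), (6, 4), (6, 5), (6, 6), (6, 7), (7, 0), (7, 1), (7, 2), (7, 3), (7, 4), (7, 5), (7, 6), (7, 7)]
Holes: [(0, 0), (0, 1), (0, 2), (0, 3), (0, 4), (0, 5), (0, 6), (0, 7), (1, 0), (1, 1), (1, 2), (1, 3), (1, 4), (1, 5), (1, 6), (1, 7), (2, 0), (2, 1), (2, 2), (2, 3), (2, 4), (2, 5), (2, 6), (2, 7), (3, 0), (3, 1), (3, 2), (3, 3), (3, 4), (3, 5), (3, 6), (3, 7), (4, 0), (4, 1), (4, 2), (4, 3), (4, 4), (4, 5), (4, 6), (4, 7), (5, 0), (5, 1), (5, 2), (5, 3), (5, 4), (5, 5), (5, 6), (5, 7), (6, 0), (6, 1), (6, 2), (6, 3), (6, 4), (6, 5), (6, 6), (6, 7), (7, 0), (7, 1), (7, 2), (7, 3), (7, 4), (7, 5), (7, 6), (7, 7)]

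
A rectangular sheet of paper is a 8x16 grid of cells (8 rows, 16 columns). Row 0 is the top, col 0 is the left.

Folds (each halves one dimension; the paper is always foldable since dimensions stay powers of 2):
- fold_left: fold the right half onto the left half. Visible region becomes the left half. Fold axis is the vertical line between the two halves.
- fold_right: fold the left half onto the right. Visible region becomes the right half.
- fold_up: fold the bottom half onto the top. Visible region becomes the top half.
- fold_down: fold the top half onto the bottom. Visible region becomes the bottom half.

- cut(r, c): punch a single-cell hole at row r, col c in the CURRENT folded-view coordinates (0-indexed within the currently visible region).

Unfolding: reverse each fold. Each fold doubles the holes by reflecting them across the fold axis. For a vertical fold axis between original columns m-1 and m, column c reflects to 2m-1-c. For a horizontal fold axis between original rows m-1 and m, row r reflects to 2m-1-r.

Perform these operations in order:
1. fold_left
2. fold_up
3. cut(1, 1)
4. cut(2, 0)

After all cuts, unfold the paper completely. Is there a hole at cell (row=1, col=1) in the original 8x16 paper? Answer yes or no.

Answer: yes

Derivation:
Op 1 fold_left: fold axis v@8; visible region now rows[0,8) x cols[0,8) = 8x8
Op 2 fold_up: fold axis h@4; visible region now rows[0,4) x cols[0,8) = 4x8
Op 3 cut(1, 1): punch at orig (1,1); cuts so far [(1, 1)]; region rows[0,4) x cols[0,8) = 4x8
Op 4 cut(2, 0): punch at orig (2,0); cuts so far [(1, 1), (2, 0)]; region rows[0,4) x cols[0,8) = 4x8
Unfold 1 (reflect across h@4): 4 holes -> [(1, 1), (2, 0), (5, 0), (6, 1)]
Unfold 2 (reflect across v@8): 8 holes -> [(1, 1), (1, 14), (2, 0), (2, 15), (5, 0), (5, 15), (6, 1), (6, 14)]
Holes: [(1, 1), (1, 14), (2, 0), (2, 15), (5, 0), (5, 15), (6, 1), (6, 14)]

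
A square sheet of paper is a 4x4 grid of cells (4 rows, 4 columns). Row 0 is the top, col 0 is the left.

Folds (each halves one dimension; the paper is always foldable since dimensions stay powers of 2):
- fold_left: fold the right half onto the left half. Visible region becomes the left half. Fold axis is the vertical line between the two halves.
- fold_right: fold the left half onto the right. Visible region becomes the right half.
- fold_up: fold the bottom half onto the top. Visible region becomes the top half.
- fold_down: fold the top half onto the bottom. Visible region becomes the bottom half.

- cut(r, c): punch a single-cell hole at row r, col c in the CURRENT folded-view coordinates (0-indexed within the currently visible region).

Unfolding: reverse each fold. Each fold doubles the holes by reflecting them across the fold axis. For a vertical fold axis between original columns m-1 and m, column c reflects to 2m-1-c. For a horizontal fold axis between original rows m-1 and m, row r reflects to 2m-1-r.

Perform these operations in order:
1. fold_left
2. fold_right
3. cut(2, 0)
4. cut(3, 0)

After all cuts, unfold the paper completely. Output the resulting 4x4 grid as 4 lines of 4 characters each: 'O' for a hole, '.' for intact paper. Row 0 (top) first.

Answer: ....
....
OOOO
OOOO

Derivation:
Op 1 fold_left: fold axis v@2; visible region now rows[0,4) x cols[0,2) = 4x2
Op 2 fold_right: fold axis v@1; visible region now rows[0,4) x cols[1,2) = 4x1
Op 3 cut(2, 0): punch at orig (2,1); cuts so far [(2, 1)]; region rows[0,4) x cols[1,2) = 4x1
Op 4 cut(3, 0): punch at orig (3,1); cuts so far [(2, 1), (3, 1)]; region rows[0,4) x cols[1,2) = 4x1
Unfold 1 (reflect across v@1): 4 holes -> [(2, 0), (2, 1), (3, 0), (3, 1)]
Unfold 2 (reflect across v@2): 8 holes -> [(2, 0), (2, 1), (2, 2), (2, 3), (3, 0), (3, 1), (3, 2), (3, 3)]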